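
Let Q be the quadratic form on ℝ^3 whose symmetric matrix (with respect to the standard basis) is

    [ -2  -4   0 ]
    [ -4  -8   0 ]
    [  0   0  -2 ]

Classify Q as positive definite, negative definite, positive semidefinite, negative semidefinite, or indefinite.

Congruent diagonalization of A (simultaneous row and column reduction) yields pivots -2, 0, -2.
So there are 2 negative, 1 zero pivots.
Hence Q is negative semidefinite.

negative semidefinite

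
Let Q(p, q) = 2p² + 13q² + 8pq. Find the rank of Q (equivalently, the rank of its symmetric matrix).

2

The symmetric matrix is A = [[2, 4], [4, 13]].
Symmetric row and column elimination reduces A to a congruent diagonal form with pivots 2, 5.
Counting signs: 2 positive.
The rank is the number of nonzero pivots: 2.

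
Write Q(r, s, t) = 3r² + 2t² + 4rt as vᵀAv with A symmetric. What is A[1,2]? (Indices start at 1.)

The coefficient of r·s in Q is 0. For a symmetric A this equals A[1,2] + A[2,1] = 2·A[1,2].
So A[1,2] = 0/2 = 0.

0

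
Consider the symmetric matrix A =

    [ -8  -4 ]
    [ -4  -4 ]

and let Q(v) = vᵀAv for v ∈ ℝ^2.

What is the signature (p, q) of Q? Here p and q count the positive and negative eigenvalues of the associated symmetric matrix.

Symmetric row and column elimination reduces A to a congruent diagonal form with pivots -8, -2.
So there are 2 negative pivots.

(0, 2)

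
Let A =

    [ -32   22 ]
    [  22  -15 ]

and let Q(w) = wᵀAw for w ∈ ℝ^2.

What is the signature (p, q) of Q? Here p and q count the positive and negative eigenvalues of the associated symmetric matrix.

Applying the same elementary operations to the rows and columns of A produces a congruent diagonal matrix with entries -32, 1/8.
That gives 1 positive, 1 negative pivots.

(1, 1)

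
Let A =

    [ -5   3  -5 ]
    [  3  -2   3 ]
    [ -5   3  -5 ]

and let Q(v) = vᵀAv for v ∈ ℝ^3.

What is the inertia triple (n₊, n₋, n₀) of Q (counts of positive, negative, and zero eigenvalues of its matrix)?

(0, 2, 1)

Row-reducing A symmetrically gives the diagonal entries -5, -1/5, 0.
That gives 2 negative, 1 zero pivots.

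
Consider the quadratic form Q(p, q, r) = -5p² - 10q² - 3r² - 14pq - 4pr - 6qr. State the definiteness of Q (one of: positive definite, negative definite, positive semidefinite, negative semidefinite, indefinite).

negative definite

The symmetric matrix of Q is A = [[-5, -7, -2], [-7, -10, -3], [-2, -3, -3]].
Leading principal minors: Δ_1 = -5, Δ_2 = 1, Δ_3 = -2.
The signs alternate starting with Δ_1 < 0, so by Sylvester's criterion Q is negative definite.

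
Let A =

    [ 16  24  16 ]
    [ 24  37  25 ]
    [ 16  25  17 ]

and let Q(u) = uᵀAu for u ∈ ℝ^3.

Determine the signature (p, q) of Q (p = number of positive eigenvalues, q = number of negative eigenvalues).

Applying the same elementary operations to the rows and columns of A produces a congruent diagonal matrix with entries 16, 1, 0.
Counting signs: 2 positive, 1 zero.

(2, 0)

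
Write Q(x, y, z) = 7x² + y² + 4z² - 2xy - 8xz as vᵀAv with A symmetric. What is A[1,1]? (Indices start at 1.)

The coefficient of x² in Q is 7, and that is exactly A[1,1].

7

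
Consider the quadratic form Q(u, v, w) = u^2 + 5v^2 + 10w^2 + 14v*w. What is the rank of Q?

Write A = [[1, 0, 0], [0, 5, 7], [0, 7, 10]].
An LDLᵀ factorisation of A has diagonal entries 1, 5, 1/5.
So there are 3 positive pivots.
The rank is the number of nonzero pivots: 3.

3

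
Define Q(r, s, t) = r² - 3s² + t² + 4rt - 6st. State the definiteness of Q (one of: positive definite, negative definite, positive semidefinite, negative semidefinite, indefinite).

indefinite

The symmetric matrix is A = [[1, 0, 2], [0, -3, -3], [2, -3, 1]].
Applying the same elementary operations to the rows and columns of A produces a congruent diagonal matrix with entries 1, -3, 0.
That gives 1 positive, 1 negative, 1 zero pivots.
Hence Q is indefinite.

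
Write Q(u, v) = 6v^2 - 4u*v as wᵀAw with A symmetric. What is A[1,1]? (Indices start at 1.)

The coefficient of u^2 in Q is 0, and that is exactly A[1,1].

0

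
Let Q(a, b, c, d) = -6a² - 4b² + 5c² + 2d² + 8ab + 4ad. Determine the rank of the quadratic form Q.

4

The associated matrix is A = [[-6, 4, 0, 2], [4, -4, 0, 0], [0, 0, 5, 0], [2, 0, 0, 2]].
Symmetric row and column elimination reduces A to a congruent diagonal form with pivots -6, -4/3, 5, 4.
That gives 2 positive, 2 negative pivots.
The rank is the number of nonzero pivots: 4.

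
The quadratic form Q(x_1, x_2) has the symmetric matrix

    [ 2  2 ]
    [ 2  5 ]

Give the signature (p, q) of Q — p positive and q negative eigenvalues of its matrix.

Row-reducing A symmetrically gives the diagonal entries 2, 3.
So there are 2 positive pivots.

(2, 0)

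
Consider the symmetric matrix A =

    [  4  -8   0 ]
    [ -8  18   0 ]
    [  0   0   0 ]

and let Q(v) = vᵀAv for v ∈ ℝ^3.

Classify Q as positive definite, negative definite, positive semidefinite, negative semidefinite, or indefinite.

positive semidefinite

Congruent diagonalization of A (simultaneous row and column reduction) yields pivots 4, 2, 0.
Counting signs: 2 positive, 1 zero.
Hence Q is positive semidefinite.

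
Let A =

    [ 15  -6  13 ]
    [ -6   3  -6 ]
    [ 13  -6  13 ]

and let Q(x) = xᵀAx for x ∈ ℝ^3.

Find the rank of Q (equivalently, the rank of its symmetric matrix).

Applying the same elementary operations to the rows and columns of A produces a congruent diagonal matrix with entries 15, 3/5, 2/3.
So there are 3 positive pivots.
The rank is the number of nonzero pivots: 3.

3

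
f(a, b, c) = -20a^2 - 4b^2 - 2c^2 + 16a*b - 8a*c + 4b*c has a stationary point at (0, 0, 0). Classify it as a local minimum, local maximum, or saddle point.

local maximum

The Hessian at the origin is H = [[-40, 16, -8], [16, -8, 4], [-8, 4, -4]].
Congruent diagonalization of H (simultaneous row and column reduction) yields pivots -40, -8/5, -2.
Counting signs: 3 negative.
H is negative definite, so the origin is a strict local maximum.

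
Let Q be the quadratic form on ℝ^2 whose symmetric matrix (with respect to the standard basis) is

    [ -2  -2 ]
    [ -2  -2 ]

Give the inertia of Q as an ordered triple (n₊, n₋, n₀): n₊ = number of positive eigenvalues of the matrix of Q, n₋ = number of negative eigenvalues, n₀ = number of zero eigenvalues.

Congruent diagonalization of A (simultaneous row and column reduction) yields pivots -2, 0.
That gives 1 negative, 1 zero pivots.

(0, 1, 1)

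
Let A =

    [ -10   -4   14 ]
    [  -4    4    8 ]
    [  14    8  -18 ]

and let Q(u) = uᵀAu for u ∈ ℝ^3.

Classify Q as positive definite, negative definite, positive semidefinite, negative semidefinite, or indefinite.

indefinite

Row-reducing A symmetrically gives the diagonal entries -10, 28/5, 4/7.
Counting signs: 2 positive, 1 negative.
Hence Q is indefinite.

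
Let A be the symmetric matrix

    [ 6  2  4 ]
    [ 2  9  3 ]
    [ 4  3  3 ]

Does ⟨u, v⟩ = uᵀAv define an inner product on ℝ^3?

no

Symmetric row and column elimination reduces A to a congruent diagonal form with pivots 6, 25/3, 0.
Counting signs: 2 positive, 1 zero.
Hence Q is positive semidefinite.
⟨·,·⟩ is an inner product exactly when A is positive definite.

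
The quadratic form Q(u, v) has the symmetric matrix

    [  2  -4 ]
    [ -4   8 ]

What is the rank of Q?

Symmetric row and column elimination reduces A to a congruent diagonal form with pivots 2, 0.
So there are 1 positive, 1 zero pivots.
The rank is the number of nonzero pivots: 1.

1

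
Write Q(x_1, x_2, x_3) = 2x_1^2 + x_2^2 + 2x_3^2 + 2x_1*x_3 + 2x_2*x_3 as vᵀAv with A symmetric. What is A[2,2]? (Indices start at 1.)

The coefficient of x_2^2 in Q is 1, and that is exactly A[2,2].

1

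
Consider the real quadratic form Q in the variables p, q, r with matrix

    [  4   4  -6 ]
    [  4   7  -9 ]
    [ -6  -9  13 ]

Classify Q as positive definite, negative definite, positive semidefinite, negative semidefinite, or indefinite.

Leading principal minors: Δ_1 = 4, Δ_2 = 12, Δ_3 = 12.
All leading principal minors are positive, so by Sylvester's criterion Q is positive definite.

positive definite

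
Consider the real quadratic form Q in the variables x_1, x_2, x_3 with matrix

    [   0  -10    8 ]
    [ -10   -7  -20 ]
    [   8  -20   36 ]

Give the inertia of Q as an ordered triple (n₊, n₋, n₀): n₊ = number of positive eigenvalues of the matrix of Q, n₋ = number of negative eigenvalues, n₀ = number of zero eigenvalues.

(1, 2, 0)

By Sylvester's law of inertia any congruent diagonalization of A has 1 positive, 2 negative and 0 zero entries.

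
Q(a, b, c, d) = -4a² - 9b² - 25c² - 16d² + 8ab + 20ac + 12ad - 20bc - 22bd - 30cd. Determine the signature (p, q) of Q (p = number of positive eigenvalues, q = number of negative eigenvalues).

Write A = [[-4, 4, 10, 6], [4, -9, -10, -11], [10, -10, -25, -15], [6, -11, -15, -16]].
Symmetric row and column elimination reduces A to a congruent diagonal form with pivots -4, -5, 0, -2.
So there are 3 negative, 1 zero pivots.

(0, 3)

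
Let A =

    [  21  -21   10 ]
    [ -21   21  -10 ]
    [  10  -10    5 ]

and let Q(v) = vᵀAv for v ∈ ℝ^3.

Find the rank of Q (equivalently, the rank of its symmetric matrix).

Row-reducing A symmetrically gives the diagonal entries 21, 0, 5/21.
Counting signs: 2 positive, 1 zero.
The rank is the number of nonzero pivots: 2.

2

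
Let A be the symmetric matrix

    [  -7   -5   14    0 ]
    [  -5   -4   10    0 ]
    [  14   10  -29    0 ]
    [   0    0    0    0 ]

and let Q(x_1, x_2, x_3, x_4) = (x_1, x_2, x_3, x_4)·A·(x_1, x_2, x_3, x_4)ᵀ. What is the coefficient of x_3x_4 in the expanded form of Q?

The coefficient of x_3x_4 is A[3,4] + A[4,3] = 2·0 = 0.

0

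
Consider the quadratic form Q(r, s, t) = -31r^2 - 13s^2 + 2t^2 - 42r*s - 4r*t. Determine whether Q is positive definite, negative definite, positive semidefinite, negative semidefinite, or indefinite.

The associated matrix is A = [[-31, -21, -2], [-21, -13, 0], [-2, 0, 2]].
Symmetric row and column elimination reduces A to a congruent diagonal form with pivots -31, 38/31, 12/19.
Counting signs: 2 positive, 1 negative.
Hence Q is indefinite.

indefinite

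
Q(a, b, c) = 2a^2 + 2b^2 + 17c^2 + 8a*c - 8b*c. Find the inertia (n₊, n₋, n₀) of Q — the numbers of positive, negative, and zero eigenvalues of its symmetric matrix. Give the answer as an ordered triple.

The symmetric matrix is A = [[2, 0, 4], [0, 2, -4], [4, -4, 17]].
Symmetric row and column elimination reduces A to a congruent diagonal form with pivots 2, 2, 1.
That gives 3 positive pivots.

(3, 0, 0)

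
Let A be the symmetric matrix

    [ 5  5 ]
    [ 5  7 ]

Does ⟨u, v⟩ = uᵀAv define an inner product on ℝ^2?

Leading principal minors: Δ_1 = 5, Δ_2 = 10.
All leading principal minors are positive, so by Sylvester's criterion Q is positive definite.
⟨·,·⟩ is an inner product exactly when A is positive definite.

yes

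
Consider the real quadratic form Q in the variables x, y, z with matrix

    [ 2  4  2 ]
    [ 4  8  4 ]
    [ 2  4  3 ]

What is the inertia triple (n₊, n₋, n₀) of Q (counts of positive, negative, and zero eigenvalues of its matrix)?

Symmetric row and column elimination reduces A to a congruent diagonal form with pivots 2, 0, 1.
So there are 2 positive, 1 zero pivots.

(2, 0, 1)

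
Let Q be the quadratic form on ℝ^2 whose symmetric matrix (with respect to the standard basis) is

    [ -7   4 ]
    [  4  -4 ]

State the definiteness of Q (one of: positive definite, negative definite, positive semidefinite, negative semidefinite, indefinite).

Leading principal minors: Δ_1 = -7, Δ_2 = 12.
The signs alternate starting with Δ_1 < 0, so by Sylvester's criterion Q is negative definite.

negative definite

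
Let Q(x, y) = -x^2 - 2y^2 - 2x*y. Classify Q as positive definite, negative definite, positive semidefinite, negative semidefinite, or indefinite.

The associated matrix is A = [[-1, -1], [-1, -2]].
Symmetric row and column elimination reduces A to a congruent diagonal form with pivots -1, -1.
That gives 2 negative pivots.
Hence Q is negative definite.

negative definite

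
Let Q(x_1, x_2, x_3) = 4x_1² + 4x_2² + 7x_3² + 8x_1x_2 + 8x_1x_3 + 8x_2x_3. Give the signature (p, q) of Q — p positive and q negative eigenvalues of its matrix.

The associated matrix is A = [[4, 4, 4], [4, 4, 4], [4, 4, 7]].
Congruent diagonalization of A (simultaneous row and column reduction) yields pivots 4, 0, 3.
Counting signs: 2 positive, 1 zero.

(2, 0)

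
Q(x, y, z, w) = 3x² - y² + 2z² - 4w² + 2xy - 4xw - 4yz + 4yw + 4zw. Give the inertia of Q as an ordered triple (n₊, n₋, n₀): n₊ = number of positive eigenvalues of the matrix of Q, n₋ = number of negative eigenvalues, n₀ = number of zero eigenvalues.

The symmetric matrix is A = [[3, 1, 0, -2], [1, -1, -2, 2], [0, -2, 2, 2], [-2, 2, 2, -4]].
Row-reducing A symmetrically gives the diagonal entries 3, -4/3, 5, -4/5.
So there are 2 positive, 2 negative pivots.

(2, 2, 0)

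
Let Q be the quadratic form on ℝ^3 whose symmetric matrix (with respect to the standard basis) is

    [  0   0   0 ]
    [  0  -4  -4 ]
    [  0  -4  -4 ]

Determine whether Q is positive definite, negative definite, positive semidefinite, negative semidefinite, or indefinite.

Congruent diagonalization of A (simultaneous row and column reduction) yields pivots 0, -4, 0.
Counting signs: 1 negative, 2 zero.
Hence Q is negative semidefinite.

negative semidefinite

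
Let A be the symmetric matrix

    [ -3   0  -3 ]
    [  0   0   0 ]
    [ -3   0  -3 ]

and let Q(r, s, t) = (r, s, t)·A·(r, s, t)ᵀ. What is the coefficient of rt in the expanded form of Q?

-6

The coefficient of rt is A[1,3] + A[3,1] = 2·(-3) = -6.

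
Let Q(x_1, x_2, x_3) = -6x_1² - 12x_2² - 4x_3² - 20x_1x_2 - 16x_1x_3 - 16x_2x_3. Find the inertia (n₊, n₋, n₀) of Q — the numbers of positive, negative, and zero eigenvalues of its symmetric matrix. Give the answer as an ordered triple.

The symmetric matrix is A = [[-6, -10, -8], [-10, -12, -8], [-8, -8, -4]].
Applying the same elementary operations to the rows and columns of A produces a congruent diagonal matrix with entries -6, 14/3, 4/7.
That gives 2 positive, 1 negative pivots.

(2, 1, 0)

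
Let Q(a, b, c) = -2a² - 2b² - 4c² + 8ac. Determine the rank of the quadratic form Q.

3

The symmetric matrix is A = [[-2, 0, 4], [0, -2, 0], [4, 0, -4]].
An LDLᵀ factorisation of A has diagonal entries -2, -2, 4.
Counting signs: 1 positive, 2 negative.
The rank is the number of nonzero pivots: 3.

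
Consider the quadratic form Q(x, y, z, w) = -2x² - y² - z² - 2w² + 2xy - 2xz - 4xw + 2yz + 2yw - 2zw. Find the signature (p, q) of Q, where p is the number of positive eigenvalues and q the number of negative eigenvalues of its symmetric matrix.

(0, 2)

Write A = [[-2, 1, -1, -2], [1, -1, 1, 1], [-1, 1, -1, -1], [-2, 1, -1, -2]].
Symmetric row and column elimination reduces A to a congruent diagonal form with pivots -2, -1/2, 0, 0.
Counting signs: 2 negative, 2 zero.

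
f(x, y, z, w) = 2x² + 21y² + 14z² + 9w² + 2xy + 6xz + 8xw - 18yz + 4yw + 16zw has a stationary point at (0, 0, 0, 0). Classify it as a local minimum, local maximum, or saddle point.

local minimum

The Hessian at the origin is H = [[4, 2, 6, 8], [2, 42, -18, 4], [6, -18, 28, 16], [8, 4, 16, 18]].
Symmetric row and column elimination reduces H to a congruent diagonal form with pivots 4, 41, 338/41, 10/169.
So there are 4 positive pivots.
H is positive definite, so the origin is a strict local minimum.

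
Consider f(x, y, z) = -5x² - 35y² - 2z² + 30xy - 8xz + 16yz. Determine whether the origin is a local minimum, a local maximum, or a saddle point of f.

saddle point

The Hessian at the origin is H = [[-10, 30, -8], [30, -70, 16], [-8, 16, -4]].
Symmetric row and column elimination reduces H to a congruent diagonal form with pivots -10, 20, -4/5.
Counting signs: 1 positive, 2 negative.
H is indefinite, so the origin is a saddle point.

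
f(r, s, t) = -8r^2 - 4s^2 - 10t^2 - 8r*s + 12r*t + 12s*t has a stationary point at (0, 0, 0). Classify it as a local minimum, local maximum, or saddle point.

The Hessian at the origin is H = [[-16, -8, 12], [-8, -8, 12], [12, 12, -20]].
An LDLᵀ factorisation of H has diagonal entries -16, -4, -2.
So there are 3 negative pivots.
H is negative definite, so the origin is a strict local maximum.

local maximum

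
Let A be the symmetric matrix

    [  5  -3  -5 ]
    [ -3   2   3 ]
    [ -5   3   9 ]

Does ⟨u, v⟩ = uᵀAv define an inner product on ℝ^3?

yes

Leading principal minors: Δ_1 = 5, Δ_2 = 1, Δ_3 = 4.
All leading principal minors are positive, so by Sylvester's criterion Q is positive definite.
⟨·,·⟩ is an inner product exactly when A is positive definite.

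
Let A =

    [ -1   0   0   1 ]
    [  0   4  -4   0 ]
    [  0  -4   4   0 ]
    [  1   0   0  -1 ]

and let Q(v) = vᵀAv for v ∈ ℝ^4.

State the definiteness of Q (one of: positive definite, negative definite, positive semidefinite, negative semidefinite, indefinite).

indefinite

Row-reducing A symmetrically gives the diagonal entries -1, 4, 0, 0.
Counting signs: 1 positive, 1 negative, 2 zero.
Hence Q is indefinite.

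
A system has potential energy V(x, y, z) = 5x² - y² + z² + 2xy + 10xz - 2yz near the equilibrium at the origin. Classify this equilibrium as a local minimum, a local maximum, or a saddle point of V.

The Hessian at the origin is H = [[10, 2, 10], [2, -2, -2], [10, -2, 2]].
An LDLᵀ factorisation of H has diagonal entries 10, -12/5, -4/3.
Counting signs: 1 positive, 2 negative.
H is indefinite, so the origin is a saddle point.

saddle point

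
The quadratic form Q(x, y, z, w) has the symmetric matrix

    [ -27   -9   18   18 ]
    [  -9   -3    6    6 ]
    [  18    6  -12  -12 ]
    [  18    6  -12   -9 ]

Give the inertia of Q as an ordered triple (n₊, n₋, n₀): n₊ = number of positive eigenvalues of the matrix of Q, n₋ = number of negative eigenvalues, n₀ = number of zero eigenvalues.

Symmetric row and column elimination reduces A to a congruent diagonal form with pivots -27, 0, 0, 3.
Counting signs: 1 positive, 1 negative, 2 zero.

(1, 1, 2)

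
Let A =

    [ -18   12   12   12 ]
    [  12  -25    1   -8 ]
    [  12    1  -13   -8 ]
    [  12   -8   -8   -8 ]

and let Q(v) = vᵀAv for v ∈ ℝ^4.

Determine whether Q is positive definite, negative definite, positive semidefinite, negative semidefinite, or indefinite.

Congruent diagonalization of A (simultaneous row and column reduction) yields pivots -18, -17, -4/17, 0.
So there are 3 negative, 1 zero pivots.
Hence Q is negative semidefinite.

negative semidefinite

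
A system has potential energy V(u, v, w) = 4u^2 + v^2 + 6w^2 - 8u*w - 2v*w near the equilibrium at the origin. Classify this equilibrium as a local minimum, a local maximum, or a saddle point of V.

local minimum

The Hessian at the origin is H = [[8, 0, -8], [0, 2, -2], [-8, -2, 12]].
Symmetric row and column elimination reduces H to a congruent diagonal form with pivots 8, 2, 2.
So there are 3 positive pivots.
H is positive definite, so the origin is a strict local minimum.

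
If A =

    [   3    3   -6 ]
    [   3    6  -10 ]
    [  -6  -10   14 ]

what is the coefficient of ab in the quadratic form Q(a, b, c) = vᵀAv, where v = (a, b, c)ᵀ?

6

The coefficient of ab is A[1,2] + A[2,1] = 2·3 = 6.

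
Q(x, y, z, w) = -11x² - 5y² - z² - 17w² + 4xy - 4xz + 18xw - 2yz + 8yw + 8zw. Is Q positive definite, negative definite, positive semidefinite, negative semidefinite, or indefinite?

The symmetric matrix of Q is A = [[-11, 2, -2, 9], [2, -5, -1, 4], [-2, -1, -1, 4], [9, 4, 4, -17]].
Leading principal minors: Δ_1 = -11, Δ_2 = 51, Δ_3 = -12, Δ_4 = 8.
The signs alternate starting with Δ_1 < 0, so by Sylvester's criterion Q is negative definite.

negative definite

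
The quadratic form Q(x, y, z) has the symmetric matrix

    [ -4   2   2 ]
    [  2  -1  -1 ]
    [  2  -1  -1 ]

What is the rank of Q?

Applying the same elementary operations to the rows and columns of A produces a congruent diagonal matrix with entries -4, 0, 0.
That gives 1 negative, 2 zero pivots.
The rank is the number of nonzero pivots: 1.

1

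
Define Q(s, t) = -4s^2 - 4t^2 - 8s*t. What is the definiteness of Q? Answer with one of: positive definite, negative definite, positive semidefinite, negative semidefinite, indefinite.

The symmetric matrix of Q is [[-4, -4], [-4, -4]].
For the 2×2 matrix [[-4, -4], [-4, -4]]: det = -4·-4 − (-4)² = 0, trace = -8.
det = 0 so one eigenvalue is zero; the form is semidefinite with the sign of the trace.

negative semidefinite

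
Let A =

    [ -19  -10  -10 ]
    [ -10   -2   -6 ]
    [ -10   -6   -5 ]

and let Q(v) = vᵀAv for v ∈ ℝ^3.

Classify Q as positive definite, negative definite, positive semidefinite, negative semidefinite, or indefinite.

Symmetric row and column elimination reduces A to a congruent diagonal form with pivots -19, 62/19, 3/31.
So there are 2 positive, 1 negative pivots.
Hence Q is indefinite.

indefinite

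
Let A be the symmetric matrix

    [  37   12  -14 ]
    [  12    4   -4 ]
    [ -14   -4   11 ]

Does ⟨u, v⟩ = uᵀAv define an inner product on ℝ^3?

Leading principal minors: Δ_1 = 37, Δ_2 = 4, Δ_3 = 12.
All leading principal minors are positive, so by Sylvester's criterion Q is positive definite.
⟨·,·⟩ is an inner product exactly when A is positive definite.

yes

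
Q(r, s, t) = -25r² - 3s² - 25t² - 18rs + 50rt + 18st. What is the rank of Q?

The symmetric matrix is A = [[-25, -9, 25], [-9, -3, 9], [25, 9, -25]].
Congruent diagonalization of A (simultaneous row and column reduction) yields pivots -25, 6/25, 0.
That gives 1 positive, 1 negative, 1 zero pivots.
The rank is the number of nonzero pivots: 2.

2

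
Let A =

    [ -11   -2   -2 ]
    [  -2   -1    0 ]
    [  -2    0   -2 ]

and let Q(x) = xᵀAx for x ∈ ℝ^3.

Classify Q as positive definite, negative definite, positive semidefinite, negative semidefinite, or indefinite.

Leading principal minors: Δ_1 = -11, Δ_2 = 7, Δ_3 = -10.
The signs alternate starting with Δ_1 < 0, so by Sylvester's criterion Q is negative definite.

negative definite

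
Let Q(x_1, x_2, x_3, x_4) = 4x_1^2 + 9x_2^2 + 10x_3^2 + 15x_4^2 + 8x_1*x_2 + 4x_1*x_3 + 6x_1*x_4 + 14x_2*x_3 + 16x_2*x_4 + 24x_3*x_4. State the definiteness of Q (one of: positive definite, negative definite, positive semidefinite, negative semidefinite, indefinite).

The symmetric matrix is A = [[4, 4, 2, 3], [4, 9, 7, 8], [2, 7, 10, 12], [3, 8, 12, 15]].
Congruent diagonalization of A (simultaneous row and column reduction) yields pivots 4, 5, 4, 3/16.
That gives 4 positive pivots.
Hence Q is positive definite.

positive definite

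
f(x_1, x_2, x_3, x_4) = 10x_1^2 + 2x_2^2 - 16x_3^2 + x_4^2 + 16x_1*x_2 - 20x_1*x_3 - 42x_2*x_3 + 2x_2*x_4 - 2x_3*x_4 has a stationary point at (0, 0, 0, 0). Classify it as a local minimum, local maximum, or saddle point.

The Hessian at the origin is H = [[20, 16, -20, 0], [16, 4, -42, 2], [-20, -42, -32, -2], [0, 2, -2, 2]].
Congruent diagonalization of H (simultaneous row and column reduction) yields pivots 20, -44/5, 273/11, -6/91.
So there are 2 positive, 2 negative pivots.
H is indefinite, so the origin is a saddle point.

saddle point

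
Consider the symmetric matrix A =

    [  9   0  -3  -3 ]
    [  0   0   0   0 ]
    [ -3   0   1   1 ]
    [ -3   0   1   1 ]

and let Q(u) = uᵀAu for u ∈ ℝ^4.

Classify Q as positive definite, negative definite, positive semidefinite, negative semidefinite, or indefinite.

positive semidefinite

Applying the same elementary operations to the rows and columns of A produces a congruent diagonal matrix with entries 9, 0, 0, 0.
So there are 1 positive, 3 zero pivots.
Hence Q is positive semidefinite.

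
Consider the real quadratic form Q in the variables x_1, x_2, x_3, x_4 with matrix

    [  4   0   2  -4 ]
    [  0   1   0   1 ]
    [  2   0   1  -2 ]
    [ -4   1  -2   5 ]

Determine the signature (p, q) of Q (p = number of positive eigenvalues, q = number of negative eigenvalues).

Applying the same elementary operations to the rows and columns of A produces a congruent diagonal matrix with entries 4, 1, 0, 0.
Counting signs: 2 positive, 2 zero.

(2, 0)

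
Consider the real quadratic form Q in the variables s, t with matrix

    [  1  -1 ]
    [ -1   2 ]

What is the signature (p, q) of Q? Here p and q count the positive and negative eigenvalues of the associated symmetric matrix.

Symmetric row and column elimination reduces A to a congruent diagonal form with pivots 1, 1.
So there are 2 positive pivots.

(2, 0)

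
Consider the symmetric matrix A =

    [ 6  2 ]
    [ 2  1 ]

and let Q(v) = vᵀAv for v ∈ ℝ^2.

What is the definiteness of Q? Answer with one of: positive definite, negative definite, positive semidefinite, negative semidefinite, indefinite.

For the 2×2 matrix [[6, 2], [2, 1]]: det = 6·1 − (2)² = 2, trace = 7.
det > 0 so both eigenvalues share the sign of the trace; trace = 7 > 0 ⇒ both positive.

positive definite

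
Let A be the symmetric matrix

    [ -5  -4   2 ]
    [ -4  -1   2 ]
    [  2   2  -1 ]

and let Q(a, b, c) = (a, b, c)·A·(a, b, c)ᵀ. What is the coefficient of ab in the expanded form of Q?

-8

The coefficient of ab is A[1,2] + A[2,1] = 2·(-4) = -8.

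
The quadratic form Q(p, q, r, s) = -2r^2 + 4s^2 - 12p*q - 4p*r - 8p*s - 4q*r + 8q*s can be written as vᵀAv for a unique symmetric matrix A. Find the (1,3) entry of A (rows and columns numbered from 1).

-2

The coefficient of p·r in Q is -4. For a symmetric A this equals A[1,3] + A[3,1] = 2·A[1,3].
So A[1,3] = -4/2 = -2.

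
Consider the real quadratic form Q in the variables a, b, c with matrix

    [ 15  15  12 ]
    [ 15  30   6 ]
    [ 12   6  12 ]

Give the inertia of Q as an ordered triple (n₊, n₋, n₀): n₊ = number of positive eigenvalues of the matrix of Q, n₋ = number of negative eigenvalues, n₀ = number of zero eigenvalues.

(2, 0, 1)

Symmetric row and column elimination reduces A to a congruent diagonal form with pivots 15, 15, 0.
Counting signs: 2 positive, 1 zero.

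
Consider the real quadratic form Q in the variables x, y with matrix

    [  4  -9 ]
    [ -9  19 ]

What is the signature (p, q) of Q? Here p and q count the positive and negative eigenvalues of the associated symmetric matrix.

(1, 1)

An LDLᵀ factorisation of A has diagonal entries 4, -5/4.
That gives 1 positive, 1 negative pivots.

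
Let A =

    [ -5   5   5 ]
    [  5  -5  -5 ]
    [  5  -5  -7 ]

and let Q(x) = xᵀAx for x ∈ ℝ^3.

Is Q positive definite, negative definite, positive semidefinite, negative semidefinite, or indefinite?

negative semidefinite

Congruent diagonalization of A (simultaneous row and column reduction) yields pivots -5, 0, -2.
So there are 2 negative, 1 zero pivots.
Hence Q is negative semidefinite.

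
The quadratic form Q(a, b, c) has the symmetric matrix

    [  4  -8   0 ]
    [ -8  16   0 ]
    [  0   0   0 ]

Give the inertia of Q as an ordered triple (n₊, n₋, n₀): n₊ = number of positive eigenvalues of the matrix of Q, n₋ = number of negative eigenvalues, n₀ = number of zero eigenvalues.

(1, 0, 2)

Row-reducing A symmetrically gives the diagonal entries 4, 0, 0.
That gives 1 positive, 2 zero pivots.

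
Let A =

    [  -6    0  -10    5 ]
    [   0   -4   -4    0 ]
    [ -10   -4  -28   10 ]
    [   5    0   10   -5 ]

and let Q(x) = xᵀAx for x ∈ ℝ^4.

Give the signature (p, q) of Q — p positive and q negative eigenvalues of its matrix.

(0, 4)

Symmetric row and column elimination reduces A to a congruent diagonal form with pivots -6, -4, -22/3, -5/11.
Counting signs: 4 negative.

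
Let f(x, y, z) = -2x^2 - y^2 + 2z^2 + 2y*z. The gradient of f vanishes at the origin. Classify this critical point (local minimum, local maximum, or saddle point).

The Hessian at the origin is H = [[-4, 0, 0], [0, -2, 2], [0, 2, 4]].
An LDLᵀ factorisation of H has diagonal entries -4, -2, 6.
That gives 1 positive, 2 negative pivots.
H is indefinite, so the origin is a saddle point.

saddle point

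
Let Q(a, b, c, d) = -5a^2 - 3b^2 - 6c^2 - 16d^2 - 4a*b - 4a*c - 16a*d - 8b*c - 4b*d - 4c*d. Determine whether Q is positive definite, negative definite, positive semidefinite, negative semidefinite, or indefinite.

The symmetric matrix of Q is A = [[-5, -2, -2, -8], [-2, -3, -4, -2], [-2, -4, -6, -2], [-8, -2, -2, -16]].
Leading principal minors: Δ_1 = -5, Δ_2 = 11, Δ_3 = -6, Δ_4 = 12.
The signs alternate starting with Δ_1 < 0, so by Sylvester's criterion Q is negative definite.

negative definite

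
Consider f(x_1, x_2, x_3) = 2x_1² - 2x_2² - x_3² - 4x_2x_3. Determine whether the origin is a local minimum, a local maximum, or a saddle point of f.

The Hessian at the origin is H = [[4, 0, 0], [0, -4, -4], [0, -4, -2]].
Row-reducing H symmetrically gives the diagonal entries 4, -4, 2.
Counting signs: 2 positive, 1 negative.
H is indefinite, so the origin is a saddle point.

saddle point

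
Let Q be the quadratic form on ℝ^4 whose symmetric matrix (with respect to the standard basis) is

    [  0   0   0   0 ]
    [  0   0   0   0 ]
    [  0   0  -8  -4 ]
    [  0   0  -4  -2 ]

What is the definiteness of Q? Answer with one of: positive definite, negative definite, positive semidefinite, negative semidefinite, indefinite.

Congruent diagonalization of A (simultaneous row and column reduction) yields pivots 0, 0, -8, 0.
That gives 1 negative, 3 zero pivots.
Hence Q is negative semidefinite.

negative semidefinite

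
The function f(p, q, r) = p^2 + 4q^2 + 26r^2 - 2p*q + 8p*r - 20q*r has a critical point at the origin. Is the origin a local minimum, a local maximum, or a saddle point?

The Hessian at the origin is H = [[2, -2, 8], [-2, 8, -20], [8, -20, 52]].
Congruent diagonalization of H (simultaneous row and column reduction) yields pivots 2, 6, -4.
So there are 2 positive, 1 negative pivots.
H is indefinite, so the origin is a saddle point.

saddle point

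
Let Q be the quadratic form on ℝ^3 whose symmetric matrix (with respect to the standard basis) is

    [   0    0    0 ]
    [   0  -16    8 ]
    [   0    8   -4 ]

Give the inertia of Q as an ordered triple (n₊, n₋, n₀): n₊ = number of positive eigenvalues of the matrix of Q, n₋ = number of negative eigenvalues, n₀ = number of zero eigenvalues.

(0, 1, 2)

Applying the same elementary operations to the rows and columns of A produces a congruent diagonal matrix with entries 0, -16, 0.
Counting signs: 1 negative, 2 zero.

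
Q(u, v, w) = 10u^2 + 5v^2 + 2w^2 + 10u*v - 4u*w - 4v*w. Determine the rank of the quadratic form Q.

The symmetric matrix is A = [[10, 5, -2], [5, 5, -2], [-2, -2, 2]].
Applying the same elementary operations to the rows and columns of A produces a congruent diagonal matrix with entries 10, 5/2, 6/5.
So there are 3 positive pivots.
The rank is the number of nonzero pivots: 3.

3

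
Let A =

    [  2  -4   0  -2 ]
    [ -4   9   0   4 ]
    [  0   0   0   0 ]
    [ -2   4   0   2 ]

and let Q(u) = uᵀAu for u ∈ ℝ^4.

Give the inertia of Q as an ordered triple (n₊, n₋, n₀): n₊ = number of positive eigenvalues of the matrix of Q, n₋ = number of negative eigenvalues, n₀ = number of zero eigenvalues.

(2, 0, 2)

Symmetric row and column elimination reduces A to a congruent diagonal form with pivots 2, 1, 0, 0.
So there are 2 positive, 2 zero pivots.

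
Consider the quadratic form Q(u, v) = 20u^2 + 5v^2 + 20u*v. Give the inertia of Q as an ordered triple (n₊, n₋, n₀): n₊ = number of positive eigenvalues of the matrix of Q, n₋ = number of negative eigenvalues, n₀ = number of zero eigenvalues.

The symmetric matrix is A = [[20, 10], [10, 5]].
Applying the same elementary operations to the rows and columns of A produces a congruent diagonal matrix with entries 20, 0.
So there are 1 positive, 1 zero pivots.

(1, 0, 1)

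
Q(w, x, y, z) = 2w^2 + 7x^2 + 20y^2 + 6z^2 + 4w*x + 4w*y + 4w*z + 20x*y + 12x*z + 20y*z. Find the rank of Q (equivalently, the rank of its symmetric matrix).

4

The symmetric matrix is A = [[2, 2, 2, 2], [2, 7, 10, 6], [2, 10, 20, 10], [2, 6, 10, 6]].
Applying the same elementary operations to the rows and columns of A produces a congruent diagonal matrix with entries 2, 5, 26/5, 4/13.
That gives 4 positive pivots.
The rank is the number of nonzero pivots: 4.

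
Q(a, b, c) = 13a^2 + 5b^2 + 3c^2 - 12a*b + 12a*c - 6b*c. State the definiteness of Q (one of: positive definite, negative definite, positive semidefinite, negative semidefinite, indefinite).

positive definite

The associated matrix is A = [[13, -6, 6], [-6, 5, -3], [6, -3, 3]].
Applying the same elementary operations to the rows and columns of A produces a congruent diagonal matrix with entries 13, 29/13, 6/29.
Counting signs: 3 positive.
Hence Q is positive definite.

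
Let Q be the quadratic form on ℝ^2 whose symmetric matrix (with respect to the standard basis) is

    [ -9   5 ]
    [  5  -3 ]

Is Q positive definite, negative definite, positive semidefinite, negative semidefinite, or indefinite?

Leading principal minors: Δ_1 = -9, Δ_2 = 2.
The signs alternate starting with Δ_1 < 0, so by Sylvester's criterion Q is negative definite.

negative definite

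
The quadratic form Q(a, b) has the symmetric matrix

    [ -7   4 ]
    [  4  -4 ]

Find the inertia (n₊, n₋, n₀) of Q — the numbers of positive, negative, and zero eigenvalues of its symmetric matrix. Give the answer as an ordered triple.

(0, 2, 0)

An LDLᵀ factorisation of A has diagonal entries -7, -12/7.
So there are 2 negative pivots.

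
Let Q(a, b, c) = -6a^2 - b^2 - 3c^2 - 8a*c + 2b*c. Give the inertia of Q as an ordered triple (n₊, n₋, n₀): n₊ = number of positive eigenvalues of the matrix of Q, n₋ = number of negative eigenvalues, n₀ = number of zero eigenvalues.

The associated matrix is A = [[-6, 0, -4], [0, -1, 1], [-4, 1, -3]].
An LDLᵀ factorisation of A has diagonal entries -6, -1, 2/3.
So there are 1 positive, 2 negative pivots.

(1, 2, 0)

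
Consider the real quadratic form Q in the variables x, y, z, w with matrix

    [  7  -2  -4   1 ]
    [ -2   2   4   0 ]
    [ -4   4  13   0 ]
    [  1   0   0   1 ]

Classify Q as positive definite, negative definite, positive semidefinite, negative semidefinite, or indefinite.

positive definite

Leading principal minors: Δ_1 = 7, Δ_2 = 10, Δ_3 = 50, Δ_4 = 40.
All leading principal minors are positive, so by Sylvester's criterion Q is positive definite.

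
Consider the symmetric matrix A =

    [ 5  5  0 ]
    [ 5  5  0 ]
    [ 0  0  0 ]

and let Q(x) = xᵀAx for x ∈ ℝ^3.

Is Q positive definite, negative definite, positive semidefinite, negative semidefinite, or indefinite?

positive semidefinite

Congruent diagonalization of A (simultaneous row and column reduction) yields pivots 5, 0, 0.
So there are 1 positive, 2 zero pivots.
Hence Q is positive semidefinite.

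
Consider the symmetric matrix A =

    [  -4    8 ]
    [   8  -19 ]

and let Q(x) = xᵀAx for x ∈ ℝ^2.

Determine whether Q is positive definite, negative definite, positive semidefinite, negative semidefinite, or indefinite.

negative definite

An LDLᵀ factorisation of A has diagonal entries -4, -3.
So there are 2 negative pivots.
Hence Q is negative definite.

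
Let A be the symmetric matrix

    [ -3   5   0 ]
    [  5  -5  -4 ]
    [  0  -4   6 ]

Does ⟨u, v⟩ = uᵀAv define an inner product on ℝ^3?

An LDLᵀ factorisation of A has diagonal entries -3, 10/3, 6/5.
So there are 2 positive, 1 negative pivots.
Hence Q is indefinite.
⟨·,·⟩ is an inner product exactly when A is positive definite.

no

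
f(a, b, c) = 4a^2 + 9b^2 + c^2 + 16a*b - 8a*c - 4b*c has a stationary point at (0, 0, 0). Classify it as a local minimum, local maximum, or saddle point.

The Hessian at the origin is H = [[8, 16, -8], [16, 18, -4], [-8, -4, 2]].
Congruent diagonalization of H (simultaneous row and column reduction) yields pivots 8, -14, 30/7.
That gives 2 positive, 1 negative pivots.
H is indefinite, so the origin is a saddle point.

saddle point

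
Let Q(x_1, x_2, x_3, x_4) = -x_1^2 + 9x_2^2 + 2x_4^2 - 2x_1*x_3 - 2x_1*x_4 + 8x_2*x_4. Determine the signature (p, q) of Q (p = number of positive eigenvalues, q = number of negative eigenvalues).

(3, 1)

The symmetric matrix is A = [[-1, 0, -1, -1], [0, 9, 0, 4], [-1, 0, 0, 0], [-1, 4, 0, 2]].
Row-reducing A symmetrically gives the diagonal entries -1, 9, 1, 2/9.
So there are 3 positive, 1 negative pivots.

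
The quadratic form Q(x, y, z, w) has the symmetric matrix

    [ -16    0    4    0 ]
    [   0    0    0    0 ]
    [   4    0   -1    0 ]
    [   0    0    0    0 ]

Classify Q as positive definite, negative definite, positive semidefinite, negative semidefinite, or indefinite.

negative semidefinite

Congruent diagonalization of A (simultaneous row and column reduction) yields pivots -16, 0, 0, 0.
So there are 1 negative, 3 zero pivots.
Hence Q is negative semidefinite.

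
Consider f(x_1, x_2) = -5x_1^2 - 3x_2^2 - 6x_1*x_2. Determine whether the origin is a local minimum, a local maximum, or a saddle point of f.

The Hessian at the origin is H = [[-10, -6], [-6, -6]].
det H = -10·-6 − (-6)² = 24 > 0 and H[1,1] = -10 < 0, so H is negative definite.
Therefore the origin is a local maximum.

local maximum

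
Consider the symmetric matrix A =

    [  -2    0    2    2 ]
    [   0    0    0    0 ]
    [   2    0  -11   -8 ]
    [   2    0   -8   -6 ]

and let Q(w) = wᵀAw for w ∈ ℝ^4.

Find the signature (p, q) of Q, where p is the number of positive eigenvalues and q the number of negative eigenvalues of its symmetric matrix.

Row-reducing A symmetrically gives the diagonal entries -2, 0, -9, 0.
Counting signs: 2 negative, 2 zero.

(0, 2)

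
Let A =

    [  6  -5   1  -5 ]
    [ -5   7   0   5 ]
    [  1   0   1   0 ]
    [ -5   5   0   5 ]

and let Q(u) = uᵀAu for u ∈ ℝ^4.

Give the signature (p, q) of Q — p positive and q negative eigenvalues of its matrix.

(3, 0)

Congruent diagonalization of A (simultaneous row and column reduction) yields pivots 6, 17/6, 10/17, 0.
Counting signs: 3 positive, 1 zero.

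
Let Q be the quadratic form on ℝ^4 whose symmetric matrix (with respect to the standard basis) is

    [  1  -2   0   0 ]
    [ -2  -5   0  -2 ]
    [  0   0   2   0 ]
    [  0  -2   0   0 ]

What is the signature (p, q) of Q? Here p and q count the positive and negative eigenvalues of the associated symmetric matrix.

Applying the same elementary operations to the rows and columns of A produces a congruent diagonal matrix with entries 1, -9, 2, 4/9.
Counting signs: 3 positive, 1 negative.

(3, 1)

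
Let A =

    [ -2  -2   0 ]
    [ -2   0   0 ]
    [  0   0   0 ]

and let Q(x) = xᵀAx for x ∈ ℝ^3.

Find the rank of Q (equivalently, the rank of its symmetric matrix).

2

Row-reducing A symmetrically gives the diagonal entries -2, 2, 0.
Counting signs: 1 positive, 1 negative, 1 zero.
The rank is the number of nonzero pivots: 2.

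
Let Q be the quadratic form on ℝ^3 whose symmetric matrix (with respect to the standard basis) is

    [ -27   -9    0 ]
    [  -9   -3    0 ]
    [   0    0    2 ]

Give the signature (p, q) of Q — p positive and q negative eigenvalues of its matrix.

Congruent diagonalization of A (simultaneous row and column reduction) yields pivots -27, 0, 2.
So there are 1 positive, 1 negative, 1 zero pivots.

(1, 1)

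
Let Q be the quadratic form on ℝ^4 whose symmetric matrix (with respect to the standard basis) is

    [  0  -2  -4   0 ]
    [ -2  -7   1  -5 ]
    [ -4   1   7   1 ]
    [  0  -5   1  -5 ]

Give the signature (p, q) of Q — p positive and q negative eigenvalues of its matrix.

(1, 3)

By Sylvester's law of inertia any congruent diagonalization of A has 1 positive, 3 negative and 0 zero entries.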